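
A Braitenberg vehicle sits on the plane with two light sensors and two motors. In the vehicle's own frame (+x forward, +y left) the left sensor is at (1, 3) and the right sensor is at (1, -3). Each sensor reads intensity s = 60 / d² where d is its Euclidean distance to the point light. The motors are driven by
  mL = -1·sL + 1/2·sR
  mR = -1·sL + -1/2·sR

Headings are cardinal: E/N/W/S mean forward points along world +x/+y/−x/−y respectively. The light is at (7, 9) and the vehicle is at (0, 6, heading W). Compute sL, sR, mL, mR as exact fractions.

3/5 15/16 -21/160 -171/160

left sensor world pos  = (-1, 3); dL² = 100
right sensor world pos = (-1, 9); dR² = 64
sL = 60/100 = 3/5
sR = 60/64 = 15/16
mL = -1·sL + 1/2·sR = -21/160
mR = -1·sL + -1/2·sR = -171/160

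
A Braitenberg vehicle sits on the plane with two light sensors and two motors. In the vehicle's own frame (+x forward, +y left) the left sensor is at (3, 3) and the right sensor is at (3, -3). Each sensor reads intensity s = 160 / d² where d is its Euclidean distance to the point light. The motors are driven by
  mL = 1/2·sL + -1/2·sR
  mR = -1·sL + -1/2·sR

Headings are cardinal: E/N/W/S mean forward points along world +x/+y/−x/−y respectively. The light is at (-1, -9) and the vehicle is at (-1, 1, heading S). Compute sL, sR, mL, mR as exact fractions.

80/29 80/29 0 -120/29

left sensor world pos  = (2, -2); dL² = 58
right sensor world pos = (-4, -2); dR² = 58
sL = 160/58 = 80/29
sR = 160/58 = 80/29
mL = 1/2·sL + -1/2·sR = 0
mR = -1·sL + -1/2·sR = -120/29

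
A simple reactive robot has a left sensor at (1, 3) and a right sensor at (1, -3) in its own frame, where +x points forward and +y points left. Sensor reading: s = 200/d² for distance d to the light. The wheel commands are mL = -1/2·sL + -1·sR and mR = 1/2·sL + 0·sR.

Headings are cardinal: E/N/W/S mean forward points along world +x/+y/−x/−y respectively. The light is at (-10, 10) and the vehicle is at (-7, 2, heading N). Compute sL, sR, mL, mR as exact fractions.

left sensor world pos  = (-10, 3); dL² = 49
right sensor world pos = (-4, 3); dR² = 85
sL = 200/49 = 200/49
sR = 200/85 = 40/17
mL = -1/2·sL + -1·sR = -3660/833
mR = 1/2·sL + 0·sR = 100/49

200/49 40/17 -3660/833 100/49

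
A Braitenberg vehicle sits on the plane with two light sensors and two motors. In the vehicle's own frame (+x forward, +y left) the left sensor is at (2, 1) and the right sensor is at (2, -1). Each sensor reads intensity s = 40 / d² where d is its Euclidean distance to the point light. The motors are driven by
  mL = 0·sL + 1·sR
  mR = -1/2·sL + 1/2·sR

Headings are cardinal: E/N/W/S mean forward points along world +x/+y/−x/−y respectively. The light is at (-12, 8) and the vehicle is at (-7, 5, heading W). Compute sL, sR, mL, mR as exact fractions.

8/5 40/13 40/13 48/65

left sensor world pos  = (-9, 4); dL² = 25
right sensor world pos = (-9, 6); dR² = 13
sL = 40/25 = 8/5
sR = 40/13 = 40/13
mL = 0·sL + 1·sR = 40/13
mR = -1/2·sL + 1/2·sR = 48/65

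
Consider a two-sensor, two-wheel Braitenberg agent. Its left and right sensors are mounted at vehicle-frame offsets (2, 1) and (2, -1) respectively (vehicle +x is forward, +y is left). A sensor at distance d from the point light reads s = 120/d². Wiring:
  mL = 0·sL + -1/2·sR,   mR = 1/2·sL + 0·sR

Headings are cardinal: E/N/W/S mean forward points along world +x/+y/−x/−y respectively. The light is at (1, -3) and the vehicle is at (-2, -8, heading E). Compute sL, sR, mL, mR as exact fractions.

120/17 120/37 -60/37 60/17

left sensor world pos  = (0, -7); dL² = 17
right sensor world pos = (0, -9); dR² = 37
sL = 120/17 = 120/17
sR = 120/37 = 120/37
mL = 0·sL + -1/2·sR = -60/37
mR = 1/2·sL + 0·sR = 60/17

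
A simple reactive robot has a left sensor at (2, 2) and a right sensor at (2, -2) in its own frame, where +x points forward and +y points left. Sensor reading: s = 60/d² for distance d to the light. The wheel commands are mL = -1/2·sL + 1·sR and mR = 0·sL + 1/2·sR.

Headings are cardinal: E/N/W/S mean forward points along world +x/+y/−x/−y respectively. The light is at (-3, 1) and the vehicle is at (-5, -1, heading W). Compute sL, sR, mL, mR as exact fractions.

15/8 15/4 45/16 15/8

left sensor world pos  = (-7, -3); dL² = 32
right sensor world pos = (-7, 1); dR² = 16
sL = 60/32 = 15/8
sR = 60/16 = 15/4
mL = -1/2·sL + 1·sR = 45/16
mR = 0·sL + 1/2·sR = 15/8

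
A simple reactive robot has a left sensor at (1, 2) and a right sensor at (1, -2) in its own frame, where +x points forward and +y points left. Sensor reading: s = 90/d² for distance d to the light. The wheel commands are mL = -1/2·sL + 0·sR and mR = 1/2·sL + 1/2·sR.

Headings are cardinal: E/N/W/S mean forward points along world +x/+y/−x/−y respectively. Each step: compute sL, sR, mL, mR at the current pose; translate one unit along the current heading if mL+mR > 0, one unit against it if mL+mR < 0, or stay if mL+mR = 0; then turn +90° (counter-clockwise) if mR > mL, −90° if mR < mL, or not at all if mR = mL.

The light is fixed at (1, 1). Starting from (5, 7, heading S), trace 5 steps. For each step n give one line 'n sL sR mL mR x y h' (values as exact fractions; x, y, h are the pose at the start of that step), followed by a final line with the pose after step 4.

0 90/61 90/29 -45/61 4050/1769 5 7 S
1 45/37 45/17 -45/74 1215/629 5 6 E
2 2 18/17 -1 26/17 6 6 N
3 45/16 9/8 -45/32 63/32 6 7 W
4 90/61 90/29 -45/61 4050/1769 5 7 S
final 5 6 E

n=0: pose=(5,7,S); sL=90/61, sR=90/29; mL=-45/61, mR=4050/1769; mL+mR=45/29 → advance +1; mR−mL=5355/1769 → turn +1·90°
n=1: pose=(5,6,E); sL=45/37, sR=45/17; mL=-45/74, mR=1215/629; mL+mR=45/34 → advance +1; mR−mL=3195/1258 → turn +1·90°
n=2: pose=(6,6,N); sL=2, sR=18/17; mL=-1, mR=26/17; mL+mR=9/17 → advance +1; mR−mL=43/17 → turn +1·90°
n=3: pose=(6,7,W); sL=45/16, sR=9/8; mL=-45/32, mR=63/32; mL+mR=9/16 → advance +1; mR−mL=27/8 → turn +1·90°
n=4: pose=(5,7,S); sL=90/61, sR=90/29; mL=-45/61, mR=4050/1769; mL+mR=45/29 → advance +1; mR−mL=5355/1769 → turn +1·90°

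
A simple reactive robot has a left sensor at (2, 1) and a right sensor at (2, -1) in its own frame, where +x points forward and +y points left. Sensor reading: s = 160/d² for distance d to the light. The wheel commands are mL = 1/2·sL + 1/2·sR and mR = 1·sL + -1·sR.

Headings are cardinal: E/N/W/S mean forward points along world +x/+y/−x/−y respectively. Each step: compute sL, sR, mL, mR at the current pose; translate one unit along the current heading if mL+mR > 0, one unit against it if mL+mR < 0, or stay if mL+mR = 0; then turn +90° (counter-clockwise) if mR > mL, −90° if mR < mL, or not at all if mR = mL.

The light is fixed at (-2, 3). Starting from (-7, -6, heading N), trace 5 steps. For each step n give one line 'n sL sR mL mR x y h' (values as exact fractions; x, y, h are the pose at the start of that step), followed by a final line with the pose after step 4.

0 32/17 32/13 480/221 -128/221 -7 -6 N
1 80/29 16/9 592/261 256/261 -7 -5 E
2 160/109 32/25 3744/2725 512/2725 -6 -5 S
3 20/17 8/5 118/85 -36/85 -6 -6 W
4 32/17 32/13 480/221 -128/221 -7 -6 N
final -7 -5 E

n=0: pose=(-7,-6,N); sL=32/17, sR=32/13; mL=480/221, mR=-128/221; mL+mR=352/221 → advance +1; mR−mL=-608/221 → turn -1·90°
n=1: pose=(-7,-5,E); sL=80/29, sR=16/9; mL=592/261, mR=256/261; mL+mR=848/261 → advance +1; mR−mL=-112/87 → turn -1·90°
n=2: pose=(-6,-5,S); sL=160/109, sR=32/25; mL=3744/2725, mR=512/2725; mL+mR=4256/2725 → advance +1; mR−mL=-3232/2725 → turn -1·90°
n=3: pose=(-6,-6,W); sL=20/17, sR=8/5; mL=118/85, mR=-36/85; mL+mR=82/85 → advance +1; mR−mL=-154/85 → turn -1·90°
n=4: pose=(-7,-6,N); sL=32/17, sR=32/13; mL=480/221, mR=-128/221; mL+mR=352/221 → advance +1; mR−mL=-608/221 → turn -1·90°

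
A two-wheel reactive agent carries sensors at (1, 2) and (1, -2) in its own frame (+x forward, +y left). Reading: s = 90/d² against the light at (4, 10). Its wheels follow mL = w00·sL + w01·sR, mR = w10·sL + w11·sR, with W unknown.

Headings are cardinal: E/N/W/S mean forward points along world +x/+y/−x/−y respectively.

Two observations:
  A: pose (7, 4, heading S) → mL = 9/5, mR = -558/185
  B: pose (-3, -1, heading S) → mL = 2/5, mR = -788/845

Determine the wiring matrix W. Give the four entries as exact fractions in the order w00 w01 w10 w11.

0 1 -1 -1

obs A: pose=(7,4,S) → sL=45/37, sR=9/5, mL=9/5, mR=-558/185
obs B: pose=(-3,-1,S) → sL=90/169, sR=2/5, mL=2/5, mR=-788/845
sensor matrix S = [[45/37, 9/5], [90/169, 2/5]]; det S = -2952/6253
solve [mL_A; mL_B] = S·[w00; w01] and [mR_A; mR_B] = S·[w10; w11]:
  w00 = 0, w01 = 1, w10 = -1, w11 = -1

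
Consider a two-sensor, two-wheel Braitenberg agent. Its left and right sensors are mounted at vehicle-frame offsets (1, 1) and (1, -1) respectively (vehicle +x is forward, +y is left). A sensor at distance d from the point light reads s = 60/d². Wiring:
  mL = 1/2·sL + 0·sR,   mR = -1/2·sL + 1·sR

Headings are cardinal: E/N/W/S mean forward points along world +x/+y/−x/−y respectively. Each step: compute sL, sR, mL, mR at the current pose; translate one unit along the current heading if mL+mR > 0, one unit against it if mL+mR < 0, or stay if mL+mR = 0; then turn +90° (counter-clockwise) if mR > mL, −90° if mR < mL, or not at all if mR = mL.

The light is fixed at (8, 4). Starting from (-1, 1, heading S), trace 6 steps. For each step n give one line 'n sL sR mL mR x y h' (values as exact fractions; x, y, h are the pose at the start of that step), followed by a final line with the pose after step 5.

n=0: pose=(-1,1,S); sL=3/4, sR=15/29; mL=3/8, mR=33/232; mL+mR=15/29 → advance +1; mR−mL=-27/116 → turn -1·90°
n=1: pose=(-1,0,W); sL=12/25, sR=60/109; mL=6/25, mR=846/2725; mL+mR=60/109 → advance +1; mR−mL=192/2725 → turn +1·90°
n=2: pose=(-2,0,S); sL=30/53, sR=30/73; mL=15/53, mR=495/3869; mL+mR=30/73 → advance +1; mR−mL=-600/3869 → turn -1·90°
n=3: pose=(-2,-1,W); sL=60/157, sR=60/137; mL=30/157, mR=5310/21509; mL+mR=60/137 → advance +1; mR−mL=1200/21509 → turn +1·90°
n=4: pose=(-3,-1,S); sL=15/34, sR=1/3; mL=15/68, mR=23/204; mL+mR=1/3 → advance +1; mR−mL=-11/102 → turn -1·90°
n=5: pose=(-3,-2,W); sL=60/193, sR=60/169; mL=30/193, mR=6510/32617; mL+mR=60/169 → advance +1; mR−mL=1440/32617 → turn +1·90°

0 3/4 15/29 3/8 33/232 -1 1 S
1 12/25 60/109 6/25 846/2725 -1 0 W
2 30/53 30/73 15/53 495/3869 -2 0 S
3 60/157 60/137 30/157 5310/21509 -2 -1 W
4 15/34 1/3 15/68 23/204 -3 -1 S
5 60/193 60/169 30/193 6510/32617 -3 -2 W
final -4 -2 S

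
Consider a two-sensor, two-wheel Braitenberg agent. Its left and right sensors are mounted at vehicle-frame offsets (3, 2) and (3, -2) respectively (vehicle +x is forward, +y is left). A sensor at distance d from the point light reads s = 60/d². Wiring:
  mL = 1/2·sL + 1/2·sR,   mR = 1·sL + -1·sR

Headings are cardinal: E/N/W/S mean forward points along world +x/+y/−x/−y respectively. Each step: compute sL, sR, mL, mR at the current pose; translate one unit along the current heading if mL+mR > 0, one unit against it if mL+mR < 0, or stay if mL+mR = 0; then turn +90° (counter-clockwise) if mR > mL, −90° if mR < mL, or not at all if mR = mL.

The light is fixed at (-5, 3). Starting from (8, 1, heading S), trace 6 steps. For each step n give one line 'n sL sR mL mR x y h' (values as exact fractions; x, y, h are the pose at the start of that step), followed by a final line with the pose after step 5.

0 6/25 30/73 594/1825 -312/1825 8 1 S
1 12/25 60/101 1356/2525 -288/2525 8 0 W
2 3/5 15/49 111/245 72/245 7 0 N
3 4/15 60/241 932/3615 64/3615 7 1 E
4 6/25 30/73 594/1825 -312/1825 8 1 S
5 12/25 60/101 1356/2525 -288/2525 8 0 W
final 7 0 N

n=0: pose=(8,1,S); sL=6/25, sR=30/73; mL=594/1825, mR=-312/1825; mL+mR=282/1825 → advance +1; mR−mL=-906/1825 → turn -1·90°
n=1: pose=(8,0,W); sL=12/25, sR=60/101; mL=1356/2525, mR=-288/2525; mL+mR=1068/2525 → advance +1; mR−mL=-1644/2525 → turn -1·90°
n=2: pose=(7,0,N); sL=3/5, sR=15/49; mL=111/245, mR=72/245; mL+mR=183/245 → advance +1; mR−mL=-39/245 → turn -1·90°
n=3: pose=(7,1,E); sL=4/15, sR=60/241; mL=932/3615, mR=64/3615; mL+mR=332/1205 → advance +1; mR−mL=-868/3615 → turn -1·90°
n=4: pose=(8,1,S); sL=6/25, sR=30/73; mL=594/1825, mR=-312/1825; mL+mR=282/1825 → advance +1; mR−mL=-906/1825 → turn -1·90°
n=5: pose=(8,0,W); sL=12/25, sR=60/101; mL=1356/2525, mR=-288/2525; mL+mR=1068/2525 → advance +1; mR−mL=-1644/2525 → turn -1·90°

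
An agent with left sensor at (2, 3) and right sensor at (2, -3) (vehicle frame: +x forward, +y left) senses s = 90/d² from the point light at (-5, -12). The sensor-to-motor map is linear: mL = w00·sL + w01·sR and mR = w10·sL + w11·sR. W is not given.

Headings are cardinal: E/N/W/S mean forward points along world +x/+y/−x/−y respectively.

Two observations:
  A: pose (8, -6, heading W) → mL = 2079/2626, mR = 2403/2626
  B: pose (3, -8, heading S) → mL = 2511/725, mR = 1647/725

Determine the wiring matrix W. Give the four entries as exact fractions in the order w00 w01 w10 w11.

obs A: pose=(8,-6,W) → sL=9/13, sR=45/101, mL=2079/2626, mR=2403/2626
obs B: pose=(3,-8,S) → sL=18/25, sR=90/29, mL=2511/725, mR=1647/725
sensor matrix S = [[9/13, 45/101], [18/25, 90/29]]; det S = 347976/190385
solve [mL_A; mL_B] = S·[w00; w01] and [mR_A; mR_B] = S·[w10; w11]:
  w00 = 1/2, w01 = 1, w10 = 1, w11 = 1/2

1/2 1 1 1/2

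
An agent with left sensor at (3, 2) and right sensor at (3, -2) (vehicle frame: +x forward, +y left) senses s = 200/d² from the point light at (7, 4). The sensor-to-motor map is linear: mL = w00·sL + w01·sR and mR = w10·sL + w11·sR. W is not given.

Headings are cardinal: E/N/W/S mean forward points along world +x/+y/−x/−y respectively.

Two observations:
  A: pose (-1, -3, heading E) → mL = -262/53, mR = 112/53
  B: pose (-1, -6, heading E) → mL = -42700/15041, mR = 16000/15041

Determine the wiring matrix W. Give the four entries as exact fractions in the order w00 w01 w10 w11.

obs A: pose=(-1,-3,E) → sL=4, sR=100/53, mL=-262/53, mR=112/53
obs B: pose=(-1,-6,E) → sL=200/89, sR=200/169, mL=-42700/15041, mR=16000/15041
sensor matrix S = [[4, 100/53], [200/89, 200/169]]; det S = 393600/797173
solve [mL_A; mL_B] = S·[w00; w01] and [mR_A; mR_B] = S·[w10; w11]:
  w00 = -1, w01 = -1/2, w10 = 1, w11 = -1

-1 -1/2 1 -1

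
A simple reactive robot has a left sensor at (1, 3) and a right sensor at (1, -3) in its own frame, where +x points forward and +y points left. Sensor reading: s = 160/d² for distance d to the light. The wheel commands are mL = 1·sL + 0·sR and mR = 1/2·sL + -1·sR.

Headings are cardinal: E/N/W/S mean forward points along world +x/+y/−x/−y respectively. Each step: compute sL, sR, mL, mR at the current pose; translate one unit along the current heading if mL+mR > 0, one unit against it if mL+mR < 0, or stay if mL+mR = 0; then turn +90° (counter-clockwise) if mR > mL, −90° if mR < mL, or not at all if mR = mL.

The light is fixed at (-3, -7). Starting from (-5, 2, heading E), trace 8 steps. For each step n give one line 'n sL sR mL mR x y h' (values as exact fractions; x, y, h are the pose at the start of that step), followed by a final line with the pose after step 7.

n=0: pose=(-5,2,E); sL=32/29, sR=160/37; mL=32/29, mR=-4048/1073; mL+mR=-2864/1073 → advance -1; mR−mL=-5232/1073 → turn -1·90°
n=1: pose=(-6,2,S); sL=5/2, sR=8/5; mL=5/2, mR=-7/20; mL+mR=43/20 → advance +1; mR−mL=-57/20 → turn -1·90°
n=2: pose=(-6,1,W); sL=160/41, sR=160/137; mL=160/41, mR=4400/5617; mL+mR=26320/5617 → advance +1; mR−mL=-17520/5617 → turn -1·90°
n=3: pose=(-7,1,N); sL=16/13, sR=80/41; mL=16/13, mR=-712/533; mL+mR=-56/533 → advance -1; mR−mL=-1368/533 → turn -1·90°
n=4: pose=(-7,0,E); sL=160/109, sR=32/5; mL=160/109, mR=-3088/545; mL+mR=-2288/545 → advance -1; mR−mL=-3888/545 → turn -1·90°
n=5: pose=(-8,0,S); sL=4, sR=8/5; mL=4, mR=2/5; mL+mR=22/5 → advance +1; mR−mL=-18/5 → turn -1·90°
n=6: pose=(-8,-1,W); sL=32/9, sR=160/117; mL=32/9, mR=16/39; mL+mR=464/117 → advance +1; mR−mL=-368/117 → turn -1·90°
n=7: pose=(-9,-1,N); sL=16/13, sR=80/29; mL=16/13, mR=-808/377; mL+mR=-344/377 → advance -1; mR−mL=-1272/377 → turn -1·90°

0 32/29 160/37 32/29 -4048/1073 -5 2 E
1 5/2 8/5 5/2 -7/20 -6 2 S
2 160/41 160/137 160/41 4400/5617 -6 1 W
3 16/13 80/41 16/13 -712/533 -7 1 N
4 160/109 32/5 160/109 -3088/545 -7 0 E
5 4 8/5 4 2/5 -8 0 S
6 32/9 160/117 32/9 16/39 -8 -1 W
7 16/13 80/29 16/13 -808/377 -9 -1 N
final -9 -2 E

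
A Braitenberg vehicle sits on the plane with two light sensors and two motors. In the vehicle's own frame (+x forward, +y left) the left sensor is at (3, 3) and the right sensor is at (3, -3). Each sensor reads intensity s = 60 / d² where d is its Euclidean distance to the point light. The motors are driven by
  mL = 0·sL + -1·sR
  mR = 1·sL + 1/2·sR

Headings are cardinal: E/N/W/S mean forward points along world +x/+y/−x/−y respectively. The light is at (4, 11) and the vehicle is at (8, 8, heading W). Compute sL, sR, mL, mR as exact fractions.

60/37 60 -60 1170/37

left sensor world pos  = (5, 5); dL² = 37
right sensor world pos = (5, 11); dR² = 1
sL = 60/37 = 60/37
sR = 60/1 = 60
mL = 0·sL + -1·sR = -60
mR = 1·sL + 1/2·sR = 1170/37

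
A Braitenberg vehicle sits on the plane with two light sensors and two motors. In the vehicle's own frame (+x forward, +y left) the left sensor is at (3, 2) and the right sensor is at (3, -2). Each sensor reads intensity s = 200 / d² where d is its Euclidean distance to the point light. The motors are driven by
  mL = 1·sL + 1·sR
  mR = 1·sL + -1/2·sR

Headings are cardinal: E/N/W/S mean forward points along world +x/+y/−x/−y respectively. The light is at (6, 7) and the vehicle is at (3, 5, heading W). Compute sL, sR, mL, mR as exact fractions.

50/13 50/9 1100/117 125/117

left sensor world pos  = (0, 3); dL² = 52
right sensor world pos = (0, 7); dR² = 36
sL = 200/52 = 50/13
sR = 200/36 = 50/9
mL = 1·sL + 1·sR = 1100/117
mR = 1·sL + -1/2·sR = 125/117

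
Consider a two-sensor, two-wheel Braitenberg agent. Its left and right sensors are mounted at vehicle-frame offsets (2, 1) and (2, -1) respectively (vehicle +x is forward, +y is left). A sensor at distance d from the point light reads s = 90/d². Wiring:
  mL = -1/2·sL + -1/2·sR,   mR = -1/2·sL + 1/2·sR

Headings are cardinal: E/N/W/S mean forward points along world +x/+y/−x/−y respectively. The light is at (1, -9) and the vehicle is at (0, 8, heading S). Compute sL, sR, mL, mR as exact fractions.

left sensor world pos  = (1, 6); dL² = 225
right sensor world pos = (-1, 6); dR² = 229
sL = 90/225 = 2/5
sR = 90/229 = 90/229
mL = -1/2·sL + -1/2·sR = -454/1145
mR = -1/2·sL + 1/2·sR = -4/1145

2/5 90/229 -454/1145 -4/1145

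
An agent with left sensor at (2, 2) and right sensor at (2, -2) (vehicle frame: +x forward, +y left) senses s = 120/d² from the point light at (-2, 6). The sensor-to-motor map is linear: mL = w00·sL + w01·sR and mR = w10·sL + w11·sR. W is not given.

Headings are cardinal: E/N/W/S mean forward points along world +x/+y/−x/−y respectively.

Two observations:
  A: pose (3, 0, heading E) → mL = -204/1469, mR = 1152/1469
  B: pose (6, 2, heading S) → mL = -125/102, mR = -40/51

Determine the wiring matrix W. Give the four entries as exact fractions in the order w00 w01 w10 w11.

1/2 -1 1 -1

obs A: pose=(3,0,E) → sL=24/13, sR=120/113, mL=-204/1469, mR=1152/1469
obs B: pose=(6,2,S) → sL=15/17, sR=5/3, mL=-125/102, mR=-40/51
sensor matrix S = [[24/13, 120/113], [15/17, 5/3]]; det S = 53440/24973
solve [mL_A; mL_B] = S·[w00; w01] and [mR_A; mR_B] = S·[w10; w11]:
  w00 = 1/2, w01 = -1, w10 = 1, w11 = -1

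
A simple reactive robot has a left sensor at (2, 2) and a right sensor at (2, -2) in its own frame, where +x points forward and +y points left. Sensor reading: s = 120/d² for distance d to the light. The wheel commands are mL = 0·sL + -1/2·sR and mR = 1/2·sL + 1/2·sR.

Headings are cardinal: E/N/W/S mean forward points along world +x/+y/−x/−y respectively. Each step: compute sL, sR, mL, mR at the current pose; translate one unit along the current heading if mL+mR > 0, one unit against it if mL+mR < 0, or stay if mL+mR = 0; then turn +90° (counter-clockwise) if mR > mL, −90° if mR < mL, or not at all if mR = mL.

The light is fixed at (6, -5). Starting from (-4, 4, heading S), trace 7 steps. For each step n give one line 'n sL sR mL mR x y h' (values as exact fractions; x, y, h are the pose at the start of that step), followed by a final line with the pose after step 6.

0 120/113 120/193 -60/193 18360/21809 -4 4 S
1 30/41 6/5 -3/5 198/205 -4 3 E
2 120/221 120/149 -60/149 22200/32929 -3 3 N
3 12/17 60/121 -30/121 1236/2057 -3 4 W
4 120/113 120/193 -60/193 18360/21809 -4 4 S
5 30/41 6/5 -3/5 198/205 -4 3 E
6 120/221 120/149 -60/149 22200/32929 -3 3 N
final -3 4 W

n=0: pose=(-4,4,S); sL=120/113, sR=120/193; mL=-60/193, mR=18360/21809; mL+mR=60/113 → advance +1; mR−mL=25140/21809 → turn +1·90°
n=1: pose=(-4,3,E); sL=30/41, sR=6/5; mL=-3/5, mR=198/205; mL+mR=15/41 → advance +1; mR−mL=321/205 → turn +1·90°
n=2: pose=(-3,3,N); sL=120/221, sR=120/149; mL=-60/149, mR=22200/32929; mL+mR=60/221 → advance +1; mR−mL=35460/32929 → turn +1·90°
n=3: pose=(-3,4,W); sL=12/17, sR=60/121; mL=-30/121, mR=1236/2057; mL+mR=6/17 → advance +1; mR−mL=1746/2057 → turn +1·90°
n=4: pose=(-4,4,S); sL=120/113, sR=120/193; mL=-60/193, mR=18360/21809; mL+mR=60/113 → advance +1; mR−mL=25140/21809 → turn +1·90°
n=5: pose=(-4,3,E); sL=30/41, sR=6/5; mL=-3/5, mR=198/205; mL+mR=15/41 → advance +1; mR−mL=321/205 → turn +1·90°
n=6: pose=(-3,3,N); sL=120/221, sR=120/149; mL=-60/149, mR=22200/32929; mL+mR=60/221 → advance +1; mR−mL=35460/32929 → turn +1·90°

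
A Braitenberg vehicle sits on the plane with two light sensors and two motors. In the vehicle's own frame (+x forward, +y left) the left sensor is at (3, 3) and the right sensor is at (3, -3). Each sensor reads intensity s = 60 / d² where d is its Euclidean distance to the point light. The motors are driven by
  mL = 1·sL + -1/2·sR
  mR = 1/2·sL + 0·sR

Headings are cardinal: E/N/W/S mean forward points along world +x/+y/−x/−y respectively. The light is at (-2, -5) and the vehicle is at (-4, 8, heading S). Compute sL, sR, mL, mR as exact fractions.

60/101 12/25 894/2525 30/101

left sensor world pos  = (-1, 5); dL² = 101
right sensor world pos = (-7, 5); dR² = 125
sL = 60/101 = 60/101
sR = 60/125 = 12/25
mL = 1·sL + -1/2·sR = 894/2525
mR = 1/2·sL + 0·sR = 30/101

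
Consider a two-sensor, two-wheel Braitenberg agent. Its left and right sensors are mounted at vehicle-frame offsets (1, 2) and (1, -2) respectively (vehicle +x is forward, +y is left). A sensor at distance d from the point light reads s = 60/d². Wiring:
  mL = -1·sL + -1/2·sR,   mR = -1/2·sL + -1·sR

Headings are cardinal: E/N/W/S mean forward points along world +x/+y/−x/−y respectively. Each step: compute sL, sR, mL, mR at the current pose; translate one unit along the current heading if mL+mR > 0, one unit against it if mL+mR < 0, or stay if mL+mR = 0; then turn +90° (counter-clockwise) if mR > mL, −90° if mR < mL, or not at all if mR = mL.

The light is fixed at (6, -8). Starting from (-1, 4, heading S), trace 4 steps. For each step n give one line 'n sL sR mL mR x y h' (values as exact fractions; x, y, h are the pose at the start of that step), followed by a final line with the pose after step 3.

0 30/73 30/101 -4125/7373 -3705/7373 -1 4 S
1 20/87 60/157 -5750/13659 -6790/13659 -1 5 E
2 1/3 15/61 -167/366 -151/366 -2 5 S
3 12/61 60/193 -4146/11773 -4818/11773 -2 6 E
final -3 6 S

n=0: pose=(-1,4,S); sL=30/73, sR=30/101; mL=-4125/7373, mR=-3705/7373; mL+mR=-7830/7373 → advance -1; mR−mL=420/7373 → turn +1·90°
n=1: pose=(-1,5,E); sL=20/87, sR=60/157; mL=-5750/13659, mR=-6790/13659; mL+mR=-4180/4553 → advance -1; mR−mL=-1040/13659 → turn -1·90°
n=2: pose=(-2,5,S); sL=1/3, sR=15/61; mL=-167/366, mR=-151/366; mL+mR=-53/61 → advance -1; mR−mL=8/183 → turn +1·90°
n=3: pose=(-2,6,E); sL=12/61, sR=60/193; mL=-4146/11773, mR=-4818/11773; mL+mR=-8964/11773 → advance -1; mR−mL=-672/11773 → turn -1·90°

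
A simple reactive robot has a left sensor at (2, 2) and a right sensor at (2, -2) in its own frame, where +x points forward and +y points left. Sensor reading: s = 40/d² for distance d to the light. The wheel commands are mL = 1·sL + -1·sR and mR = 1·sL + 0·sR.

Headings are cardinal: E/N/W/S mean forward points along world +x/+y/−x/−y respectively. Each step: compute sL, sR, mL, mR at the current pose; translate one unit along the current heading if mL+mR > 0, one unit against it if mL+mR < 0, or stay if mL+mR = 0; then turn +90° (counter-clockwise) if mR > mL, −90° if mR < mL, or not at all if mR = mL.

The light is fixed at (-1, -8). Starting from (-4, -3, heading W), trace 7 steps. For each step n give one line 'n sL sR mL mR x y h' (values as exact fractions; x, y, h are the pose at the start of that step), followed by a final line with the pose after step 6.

0 20/17 20/37 400/629 20/17 -4 -3 W
1 40/13 8/9 256/117 40/13 -5 -3 S
2 1 5 -4 1 -5 -4 E
3 8/17 8/9 -64/153 8/17 -6 -4 N
4 20/29 20/49 400/1421 20/29 -6 -3 W
5 8/5 40/73 384/365 8/5 -7 -3 S
6 10/13 2 -16/13 10/13 -7 -4 E
final -8 -4 N

n=0: pose=(-4,-3,W); sL=20/17, sR=20/37; mL=400/629, mR=20/17; mL+mR=1140/629 → advance +1; mR−mL=20/37 → turn +1·90°
n=1: pose=(-5,-3,S); sL=40/13, sR=8/9; mL=256/117, mR=40/13; mL+mR=616/117 → advance +1; mR−mL=8/9 → turn +1·90°
n=2: pose=(-5,-4,E); sL=1, sR=5; mL=-4, mR=1; mL+mR=-3 → advance -1; mR−mL=5 → turn +1·90°
n=3: pose=(-6,-4,N); sL=8/17, sR=8/9; mL=-64/153, mR=8/17; mL+mR=8/153 → advance +1; mR−mL=8/9 → turn +1·90°
n=4: pose=(-6,-3,W); sL=20/29, sR=20/49; mL=400/1421, mR=20/29; mL+mR=1380/1421 → advance +1; mR−mL=20/49 → turn +1·90°
n=5: pose=(-7,-3,S); sL=8/5, sR=40/73; mL=384/365, mR=8/5; mL+mR=968/365 → advance +1; mR−mL=40/73 → turn +1·90°
n=6: pose=(-7,-4,E); sL=10/13, sR=2; mL=-16/13, mR=10/13; mL+mR=-6/13 → advance -1; mR−mL=2 → turn +1·90°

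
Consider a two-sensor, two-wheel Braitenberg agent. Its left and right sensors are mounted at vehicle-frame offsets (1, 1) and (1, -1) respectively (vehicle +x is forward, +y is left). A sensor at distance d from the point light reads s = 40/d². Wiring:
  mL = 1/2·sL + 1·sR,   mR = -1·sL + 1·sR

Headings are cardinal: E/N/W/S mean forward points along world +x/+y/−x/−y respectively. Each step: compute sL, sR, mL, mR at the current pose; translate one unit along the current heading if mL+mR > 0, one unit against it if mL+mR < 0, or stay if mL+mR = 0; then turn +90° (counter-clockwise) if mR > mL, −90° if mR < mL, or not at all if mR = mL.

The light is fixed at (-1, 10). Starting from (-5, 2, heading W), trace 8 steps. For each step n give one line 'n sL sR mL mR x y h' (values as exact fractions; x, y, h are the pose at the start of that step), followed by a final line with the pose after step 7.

n=0: pose=(-5,2,W); sL=20/53, sR=20/37; mL=1430/1961, mR=320/1961; mL+mR=1750/1961 → advance +1; mR−mL=-30/53 → turn -1·90°
n=1: pose=(-6,2,N); sL=8/17, sR=8/13; mL=188/221, mR=32/221; mL+mR=220/221 → advance +1; mR−mL=-12/17 → turn -1·90°
n=2: pose=(-6,3,E); sL=10/13, sR=1/2; mL=23/26, mR=-7/26; mL+mR=8/13 → advance +1; mR−mL=-15/13 → turn -1·90°
n=3: pose=(-5,3,S); sL=40/73, sR=40/89; mL=4700/6497, mR=-640/6497; mL+mR=4060/6497 → advance +1; mR−mL=-60/73 → turn -1·90°
n=4: pose=(-5,2,W); sL=20/53, sR=20/37; mL=1430/1961, mR=320/1961; mL+mR=1750/1961 → advance +1; mR−mL=-30/53 → turn -1·90°
n=5: pose=(-6,2,N); sL=8/17, sR=8/13; mL=188/221, mR=32/221; mL+mR=220/221 → advance +1; mR−mL=-12/17 → turn -1·90°
n=6: pose=(-6,3,E); sL=10/13, sR=1/2; mL=23/26, mR=-7/26; mL+mR=8/13 → advance +1; mR−mL=-15/13 → turn -1·90°
n=7: pose=(-5,3,S); sL=40/73, sR=40/89; mL=4700/6497, mR=-640/6497; mL+mR=4060/6497 → advance +1; mR−mL=-60/73 → turn -1·90°

0 20/53 20/37 1430/1961 320/1961 -5 2 W
1 8/17 8/13 188/221 32/221 -6 2 N
2 10/13 1/2 23/26 -7/26 -6 3 E
3 40/73 40/89 4700/6497 -640/6497 -5 3 S
4 20/53 20/37 1430/1961 320/1961 -5 2 W
5 8/17 8/13 188/221 32/221 -6 2 N
6 10/13 1/2 23/26 -7/26 -6 3 E
7 40/73 40/89 4700/6497 -640/6497 -5 3 S
final -5 2 W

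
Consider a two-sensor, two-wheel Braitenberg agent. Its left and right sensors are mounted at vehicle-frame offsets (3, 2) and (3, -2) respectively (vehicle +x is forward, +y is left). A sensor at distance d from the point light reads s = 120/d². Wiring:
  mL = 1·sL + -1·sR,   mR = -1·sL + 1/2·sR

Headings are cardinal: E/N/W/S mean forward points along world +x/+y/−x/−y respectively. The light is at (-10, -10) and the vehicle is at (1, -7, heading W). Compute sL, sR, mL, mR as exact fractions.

left sensor world pos  = (-2, -9); dL² = 65
right sensor world pos = (-2, -5); dR² = 89
sL = 120/65 = 24/13
sR = 120/89 = 120/89
mL = 1·sL + -1·sR = 576/1157
mR = -1·sL + 1/2·sR = -1356/1157

24/13 120/89 576/1157 -1356/1157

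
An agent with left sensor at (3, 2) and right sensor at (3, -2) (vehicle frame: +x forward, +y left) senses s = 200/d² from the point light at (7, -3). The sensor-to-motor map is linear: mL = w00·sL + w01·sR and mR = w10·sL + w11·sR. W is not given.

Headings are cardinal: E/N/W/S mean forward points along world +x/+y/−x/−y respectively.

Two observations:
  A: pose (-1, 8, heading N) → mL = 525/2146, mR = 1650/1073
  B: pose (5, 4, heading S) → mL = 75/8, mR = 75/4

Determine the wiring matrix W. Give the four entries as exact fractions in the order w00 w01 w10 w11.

1 -1/2 1 1

obs A: pose=(-1,8,N) → sL=25/37, sR=25/29, mL=525/2146, mR=1650/1073
obs B: pose=(5,4,S) → sL=25/2, sR=25/4, mL=75/8, mR=75/4
sensor matrix S = [[25/37, 25/29], [25/2, 25/4]]; det S = -28125/4292
solve [mL_A; mL_B] = S·[w00; w01] and [mR_A; mR_B] = S·[w10; w11]:
  w00 = 1, w01 = -1/2, w10 = 1, w11 = 1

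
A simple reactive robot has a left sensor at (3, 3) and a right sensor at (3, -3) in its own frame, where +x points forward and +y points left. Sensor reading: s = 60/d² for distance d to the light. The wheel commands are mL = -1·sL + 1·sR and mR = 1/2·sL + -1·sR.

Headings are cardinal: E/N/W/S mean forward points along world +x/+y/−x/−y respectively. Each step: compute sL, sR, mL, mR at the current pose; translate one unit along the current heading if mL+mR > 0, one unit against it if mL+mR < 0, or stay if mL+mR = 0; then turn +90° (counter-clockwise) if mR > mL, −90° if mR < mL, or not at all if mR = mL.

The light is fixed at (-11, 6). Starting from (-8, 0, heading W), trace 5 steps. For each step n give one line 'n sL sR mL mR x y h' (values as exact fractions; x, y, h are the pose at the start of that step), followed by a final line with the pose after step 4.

0 20/27 20/3 160/27 -170/27 -8 0 W
1 6 30/29 -144/29 57/29 -7 0 N
2 60/101 60/17 5040/1717 -5550/1717 -7 -1 W
3 3 3/4 -9/4 3/4 -6 -1 N
4 12/25 60/29 1152/725 -1326/725 -6 -2 W
final -5 -2 N

n=0: pose=(-8,0,W); sL=20/27, sR=20/3; mL=160/27, mR=-170/27; mL+mR=-10/27 → advance -1; mR−mL=-110/9 → turn -1·90°
n=1: pose=(-7,0,N); sL=6, sR=30/29; mL=-144/29, mR=57/29; mL+mR=-3 → advance -1; mR−mL=201/29 → turn +1·90°
n=2: pose=(-7,-1,W); sL=60/101, sR=60/17; mL=5040/1717, mR=-5550/1717; mL+mR=-30/101 → advance -1; mR−mL=-10590/1717 → turn -1·90°
n=3: pose=(-6,-1,N); sL=3, sR=3/4; mL=-9/4, mR=3/4; mL+mR=-3/2 → advance -1; mR−mL=3 → turn +1·90°
n=4: pose=(-6,-2,W); sL=12/25, sR=60/29; mL=1152/725, mR=-1326/725; mL+mR=-6/25 → advance -1; mR−mL=-2478/725 → turn -1·90°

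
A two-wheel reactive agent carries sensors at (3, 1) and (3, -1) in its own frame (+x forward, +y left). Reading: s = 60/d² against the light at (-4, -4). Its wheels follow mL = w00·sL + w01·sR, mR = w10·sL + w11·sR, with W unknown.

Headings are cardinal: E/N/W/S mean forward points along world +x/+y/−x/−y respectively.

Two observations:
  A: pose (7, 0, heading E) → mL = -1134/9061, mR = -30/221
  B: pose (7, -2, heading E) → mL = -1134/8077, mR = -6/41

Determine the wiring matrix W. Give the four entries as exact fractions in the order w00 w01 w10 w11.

-1 1/2 -1/2 0

obs A: pose=(7,0,E) → sL=60/221, sR=12/41, mL=-1134/9061, mR=-30/221
obs B: pose=(7,-2,E) → sL=12/41, sR=60/197, mL=-1134/8077, mR=-6/41
sensor matrix S = [[60/221, 12/41], [12/41, 60/197]]; det S = -217728/73185697
solve [mL_A; mL_B] = S·[w00; w01] and [mR_A; mR_B] = S·[w10; w11]:
  w00 = -1, w01 = 1/2, w10 = -1/2, w11 = 0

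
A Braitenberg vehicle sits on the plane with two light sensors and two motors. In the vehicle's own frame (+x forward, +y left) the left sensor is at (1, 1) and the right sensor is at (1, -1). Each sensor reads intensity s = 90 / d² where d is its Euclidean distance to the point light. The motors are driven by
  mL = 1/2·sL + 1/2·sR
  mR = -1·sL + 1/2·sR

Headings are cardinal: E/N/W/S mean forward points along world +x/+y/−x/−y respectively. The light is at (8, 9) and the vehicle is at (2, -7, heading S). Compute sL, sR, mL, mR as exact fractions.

left sensor world pos  = (3, -8); dL² = 314
right sensor world pos = (1, -8); dR² = 338
sL = 90/314 = 45/157
sR = 90/338 = 45/169
mL = 1/2·sL + 1/2·sR = 7335/26533
mR = -1·sL + 1/2·sR = -8145/53066

45/157 45/169 7335/26533 -8145/53066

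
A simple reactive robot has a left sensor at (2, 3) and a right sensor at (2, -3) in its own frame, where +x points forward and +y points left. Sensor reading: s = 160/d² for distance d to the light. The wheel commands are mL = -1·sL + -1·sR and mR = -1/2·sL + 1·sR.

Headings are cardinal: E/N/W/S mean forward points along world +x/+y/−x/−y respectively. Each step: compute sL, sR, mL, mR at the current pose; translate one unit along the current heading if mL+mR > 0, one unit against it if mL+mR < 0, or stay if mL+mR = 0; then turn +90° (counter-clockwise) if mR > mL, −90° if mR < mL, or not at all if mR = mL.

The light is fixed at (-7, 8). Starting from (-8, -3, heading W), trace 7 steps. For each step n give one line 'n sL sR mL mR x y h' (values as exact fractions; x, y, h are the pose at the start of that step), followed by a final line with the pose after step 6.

n=0: pose=(-8,-3,W); sL=32/41, sR=160/73; mL=-8896/2993, mR=5392/2993; mL+mR=-48/41 → advance -1; mR−mL=14288/2993 → turn +1·90°
n=1: pose=(-7,-3,S); sL=80/89, sR=80/89; mL=-160/89, mR=40/89; mL+mR=-120/89 → advance -1; mR−mL=200/89 → turn +1·90°
n=2: pose=(-7,-2,E); sL=160/53, sR=160/173; mL=-36160/9169, mR=-5360/9169; mL+mR=-240/53 → advance -1; mR−mL=30800/9169 → turn +1·90°
n=3: pose=(-8,-2,N); sL=2, sR=40/17; mL=-74/17, mR=23/17; mL+mR=-3 → advance -1; mR−mL=97/17 → turn +1·90°
n=4: pose=(-8,-3,W); sL=32/41, sR=160/73; mL=-8896/2993, mR=5392/2993; mL+mR=-48/41 → advance -1; mR−mL=14288/2993 → turn +1·90°
n=5: pose=(-7,-3,S); sL=80/89, sR=80/89; mL=-160/89, mR=40/89; mL+mR=-120/89 → advance -1; mR−mL=200/89 → turn +1·90°
n=6: pose=(-7,-2,E); sL=160/53, sR=160/173; mL=-36160/9169, mR=-5360/9169; mL+mR=-240/53 → advance -1; mR−mL=30800/9169 → turn +1·90°

0 32/41 160/73 -8896/2993 5392/2993 -8 -3 W
1 80/89 80/89 -160/89 40/89 -7 -3 S
2 160/53 160/173 -36160/9169 -5360/9169 -7 -2 E
3 2 40/17 -74/17 23/17 -8 -2 N
4 32/41 160/73 -8896/2993 5392/2993 -8 -3 W
5 80/89 80/89 -160/89 40/89 -7 -3 S
6 160/53 160/173 -36160/9169 -5360/9169 -7 -2 E
final -8 -2 N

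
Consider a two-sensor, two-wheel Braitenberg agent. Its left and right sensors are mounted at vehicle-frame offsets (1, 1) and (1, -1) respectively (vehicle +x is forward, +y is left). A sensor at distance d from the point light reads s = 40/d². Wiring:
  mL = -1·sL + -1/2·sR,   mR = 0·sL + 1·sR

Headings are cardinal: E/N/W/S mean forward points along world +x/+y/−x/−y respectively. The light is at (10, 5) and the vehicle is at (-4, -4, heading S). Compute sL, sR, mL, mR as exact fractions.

40/269 8/65 -3676/17485 8/65

left sensor world pos  = (-3, -5); dL² = 269
right sensor world pos = (-5, -5); dR² = 325
sL = 40/269 = 40/269
sR = 40/325 = 8/65
mL = -1·sL + -1/2·sR = -3676/17485
mR = 0·sL + 1·sR = 8/65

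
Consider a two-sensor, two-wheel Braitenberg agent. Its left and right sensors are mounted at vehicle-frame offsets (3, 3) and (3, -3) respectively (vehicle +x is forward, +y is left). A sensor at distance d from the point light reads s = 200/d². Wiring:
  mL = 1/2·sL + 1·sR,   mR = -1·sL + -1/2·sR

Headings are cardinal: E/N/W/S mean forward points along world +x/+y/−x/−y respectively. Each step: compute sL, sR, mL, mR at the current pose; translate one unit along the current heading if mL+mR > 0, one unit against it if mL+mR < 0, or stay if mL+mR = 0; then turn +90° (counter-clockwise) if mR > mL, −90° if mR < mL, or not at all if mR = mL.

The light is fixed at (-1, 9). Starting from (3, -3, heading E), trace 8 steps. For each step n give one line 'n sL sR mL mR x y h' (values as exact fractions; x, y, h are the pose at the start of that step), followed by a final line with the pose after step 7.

0 20/13 100/137 2670/1781 -3390/1781 3 -3 E
1 200/261 8/9 332/261 -316/261 2 -3 S
2 25/32 2 153/64 -57/32 2 -4 W
3 200/101 8/5 1308/505 -1404/505 1 -4 N
4 100/73 100/157 15150/11461 -19350/11461 1 -5 E
5 40/61 200/293 18060/17873 -17820/17873 0 -5 S
6 25/41 50/37 5025/3034 -1950/1517 0 -6 W
7 200/153 200/153 100/51 -100/51 -1 -6 N
final -1 -6 E

n=0: pose=(3,-3,E); sL=20/13, sR=100/137; mL=2670/1781, mR=-3390/1781; mL+mR=-720/1781 → advance -1; mR−mL=-6060/1781 → turn -1·90°
n=1: pose=(2,-3,S); sL=200/261, sR=8/9; mL=332/261, mR=-316/261; mL+mR=16/261 → advance +1; mR−mL=-72/29 → turn -1·90°
n=2: pose=(2,-4,W); sL=25/32, sR=2; mL=153/64, mR=-57/32; mL+mR=39/64 → advance +1; mR−mL=-267/64 → turn -1·90°
n=3: pose=(1,-4,N); sL=200/101, sR=8/5; mL=1308/505, mR=-1404/505; mL+mR=-96/505 → advance -1; mR−mL=-2712/505 → turn -1·90°
n=4: pose=(1,-5,E); sL=100/73, sR=100/157; mL=15150/11461, mR=-19350/11461; mL+mR=-4200/11461 → advance -1; mR−mL=-34500/11461 → turn -1·90°
n=5: pose=(0,-5,S); sL=40/61, sR=200/293; mL=18060/17873, mR=-17820/17873; mL+mR=240/17873 → advance +1; mR−mL=-35880/17873 → turn -1·90°
n=6: pose=(0,-6,W); sL=25/41, sR=50/37; mL=5025/3034, mR=-1950/1517; mL+mR=1125/3034 → advance +1; mR−mL=-8925/3034 → turn -1·90°
n=7: pose=(-1,-6,N); sL=200/153, sR=200/153; mL=100/51, mR=-100/51; mL+mR=0 → advance +0; mR−mL=-200/51 → turn -1·90°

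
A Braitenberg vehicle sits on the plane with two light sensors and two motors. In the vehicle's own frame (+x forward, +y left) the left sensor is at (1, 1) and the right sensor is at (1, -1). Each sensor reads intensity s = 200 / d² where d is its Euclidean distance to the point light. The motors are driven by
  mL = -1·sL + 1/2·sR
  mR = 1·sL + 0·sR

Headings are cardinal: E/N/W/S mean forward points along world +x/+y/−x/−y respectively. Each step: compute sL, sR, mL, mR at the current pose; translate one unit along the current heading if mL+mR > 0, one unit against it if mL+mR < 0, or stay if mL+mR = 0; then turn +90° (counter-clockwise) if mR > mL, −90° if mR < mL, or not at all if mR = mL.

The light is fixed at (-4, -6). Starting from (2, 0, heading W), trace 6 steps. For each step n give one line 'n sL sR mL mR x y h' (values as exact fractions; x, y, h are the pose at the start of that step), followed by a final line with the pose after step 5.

0 4 100/37 -98/37 4 2 0 W
1 200/61 200/41 -2100/2501 200/61 1 0 S
2 25/9 50/13 -100/117 25/9 1 -1 E
3 200/61 40/17 -2180/1037 200/61 2 -1 N
4 4 100/37 -98/37 4 2 0 W
5 200/61 200/41 -2100/2501 200/61 1 0 S
final 1 -1 E

n=0: pose=(2,0,W); sL=4, sR=100/37; mL=-98/37, mR=4; mL+mR=50/37 → advance +1; mR−mL=246/37 → turn +1·90°
n=1: pose=(1,0,S); sL=200/61, sR=200/41; mL=-2100/2501, mR=200/61; mL+mR=100/41 → advance +1; mR−mL=10300/2501 → turn +1·90°
n=2: pose=(1,-1,E); sL=25/9, sR=50/13; mL=-100/117, mR=25/9; mL+mR=25/13 → advance +1; mR−mL=425/117 → turn +1·90°
n=3: pose=(2,-1,N); sL=200/61, sR=40/17; mL=-2180/1037, mR=200/61; mL+mR=20/17 → advance +1; mR−mL=5580/1037 → turn +1·90°
n=4: pose=(2,0,W); sL=4, sR=100/37; mL=-98/37, mR=4; mL+mR=50/37 → advance +1; mR−mL=246/37 → turn +1·90°
n=5: pose=(1,0,S); sL=200/61, sR=200/41; mL=-2100/2501, mR=200/61; mL+mR=100/41 → advance +1; mR−mL=10300/2501 → turn +1·90°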